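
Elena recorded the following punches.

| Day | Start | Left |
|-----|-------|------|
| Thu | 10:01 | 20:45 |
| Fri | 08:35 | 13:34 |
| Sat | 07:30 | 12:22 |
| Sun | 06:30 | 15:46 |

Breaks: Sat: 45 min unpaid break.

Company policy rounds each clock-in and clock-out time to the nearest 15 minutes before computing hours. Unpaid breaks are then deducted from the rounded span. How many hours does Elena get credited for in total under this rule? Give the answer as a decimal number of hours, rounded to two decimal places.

Thu: in 10:01→10:00, out 20:45→20:45; 10 h 45 min
Fri: in 08:35→08:30, out 13:34→13:30; 5 h 0 min
Sat: in 07:30→07:30, out 12:22→12:15; 4 h 45 min − 45 min = 4 h 0 min
Sun: in 06:30→06:30, out 15:46→15:45; 9 h 15 min
Total credited: 29 h 0 min.

29.00 hours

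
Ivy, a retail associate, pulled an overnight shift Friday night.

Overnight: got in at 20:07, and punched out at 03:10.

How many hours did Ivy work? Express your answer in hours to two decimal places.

7.05 hours

Overnight: 20:07 → midnight = 3 h 53 min; midnight → 03:10 = 3 h 10 min; span 7 h 3 min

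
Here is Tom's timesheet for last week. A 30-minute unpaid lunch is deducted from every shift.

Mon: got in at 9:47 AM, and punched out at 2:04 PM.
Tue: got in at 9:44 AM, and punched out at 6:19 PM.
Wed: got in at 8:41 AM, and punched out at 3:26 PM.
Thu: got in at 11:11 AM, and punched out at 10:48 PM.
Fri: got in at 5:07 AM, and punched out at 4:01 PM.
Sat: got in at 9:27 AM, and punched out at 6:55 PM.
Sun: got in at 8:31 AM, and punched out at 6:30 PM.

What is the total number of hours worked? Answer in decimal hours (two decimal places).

Mon: 9:47 AM–2:04 PM = 4 h 17 min; less 30 min break → 3 h 47 min
Tue: 9:44 AM–6:19 PM = 8 h 35 min; less 30 min break → 8 h 5 min
Wed: 8:41 AM–3:26 PM = 6 h 45 min; less 30 min break → 6 h 15 min
Thu: 11:11 AM–10:48 PM = 11 h 37 min; less 30 min break → 11 h 7 min
Fri: 5:07 AM–4:01 PM = 10 h 54 min; less 30 min break → 10 h 24 min
Sat: 9:27 AM–6:55 PM = 9 h 28 min; less 30 min break → 8 h 58 min
Sun: 8:31 AM–6:30 PM = 9 h 59 min; less 30 min break → 9 h 29 min
Total: 3 h 47 min + 8 h 5 min + 6 h 15 min + 11 h 7 min + 10 h 24 min + 8 h 58 min + 9 h 29 min = 58 h 5 min.

58.08 hours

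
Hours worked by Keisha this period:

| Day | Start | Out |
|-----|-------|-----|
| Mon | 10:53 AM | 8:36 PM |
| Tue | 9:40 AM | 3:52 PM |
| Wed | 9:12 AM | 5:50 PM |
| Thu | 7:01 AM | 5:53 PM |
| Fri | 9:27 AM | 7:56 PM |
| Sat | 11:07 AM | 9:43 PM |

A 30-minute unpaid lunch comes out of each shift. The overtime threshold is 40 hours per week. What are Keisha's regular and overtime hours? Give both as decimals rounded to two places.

Regular 40.00 hours, overtime 13.50 hours

Mon: 10:53 AM–8:36 PM = 9 h 43 min; less 30 min break → 9 h 13 min
Tue: 9:40 AM–3:52 PM = 6 h 12 min; less 30 min break → 5 h 42 min
Wed: 9:12 AM–5:50 PM = 8 h 38 min; less 30 min break → 8 h 8 min
Thu: 7:01 AM–5:53 PM = 10 h 52 min; less 30 min break → 10 h 22 min
Fri: 9:27 AM–7:56 PM = 10 h 29 min; less 30 min break → 9 h 59 min
Sat: 11:07 AM–9:43 PM = 10 h 36 min; less 30 min break → 10 h 6 min
Total worked: 53 h 30 min = 53.50 h.
Threshold 40 h → overtime 13 h 30 min, regular 40 h 0 min.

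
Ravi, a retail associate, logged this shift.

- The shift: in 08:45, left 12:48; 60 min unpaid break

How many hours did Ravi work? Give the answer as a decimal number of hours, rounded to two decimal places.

3.05 hours

The shift: 08:45–12:48 = 4 h 3 min; less 60 min break → 3 h 3 min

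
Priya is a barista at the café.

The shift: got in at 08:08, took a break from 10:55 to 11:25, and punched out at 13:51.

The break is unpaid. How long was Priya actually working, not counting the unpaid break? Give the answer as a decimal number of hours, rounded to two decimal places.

The shift: 08:08–13:51 = 5 h 43 min; less 30 min break → 5 h 13 min

5.22 hours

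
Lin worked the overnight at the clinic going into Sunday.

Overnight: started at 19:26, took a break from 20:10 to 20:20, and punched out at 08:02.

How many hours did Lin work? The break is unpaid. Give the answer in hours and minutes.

12 h 26 min

Overnight: 19:26 → midnight = 4 h 34 min; midnight → 08:02 = 8 h 2 min; span 12 h 36 min; less 10 min break → 12 h 26 min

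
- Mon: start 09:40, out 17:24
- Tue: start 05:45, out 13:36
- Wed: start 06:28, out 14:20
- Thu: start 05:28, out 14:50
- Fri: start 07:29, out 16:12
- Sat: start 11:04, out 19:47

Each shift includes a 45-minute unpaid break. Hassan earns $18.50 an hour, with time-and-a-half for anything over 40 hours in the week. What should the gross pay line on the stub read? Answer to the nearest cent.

Mon: 09:40–17:24 = 7 h 44 min; less 45 min break → 6 h 59 min
Tue: 05:45–13:36 = 7 h 51 min; less 45 min break → 7 h 6 min
Wed: 06:28–14:20 = 7 h 52 min; less 45 min break → 7 h 7 min
Thu: 05:28–14:50 = 9 h 22 min; less 45 min break → 8 h 37 min
Fri: 07:29–16:12 = 8 h 43 min; less 45 min break → 7 h 58 min
Sat: 11:04–19:47 = 8 h 43 min; less 45 min break → 7 h 58 min
Total worked: 45 h 45 min = 2745 min.
Regular 40 h 0 min = 2400 min at $18.50/h; overtime 5 h 45 min = 345 min at $27.75/h.
Pay = (2400 × $18.50 + 345 × $27.75) ÷ 60 = $899.56.

$899.56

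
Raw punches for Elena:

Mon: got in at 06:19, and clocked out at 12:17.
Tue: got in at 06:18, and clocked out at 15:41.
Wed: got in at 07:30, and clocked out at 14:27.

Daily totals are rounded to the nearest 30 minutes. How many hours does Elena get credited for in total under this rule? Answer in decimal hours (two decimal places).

22.50 hours

Mon: 06:19–12:17 = 5 h 58 min → rounds to 6 h 0 min
Tue: 06:18–15:41 = 9 h 23 min → rounds to 9 h 30 min
Wed: 07:30–14:27 = 6 h 57 min → rounds to 7 h 0 min
Total credited: 22 h 30 min.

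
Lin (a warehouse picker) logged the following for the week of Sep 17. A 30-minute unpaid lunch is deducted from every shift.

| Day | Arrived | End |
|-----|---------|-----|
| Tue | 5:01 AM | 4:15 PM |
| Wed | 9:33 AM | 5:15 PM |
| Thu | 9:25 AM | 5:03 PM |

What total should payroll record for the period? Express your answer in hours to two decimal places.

Tue: 5:01 AM–4:15 PM = 11 h 14 min; less 30 min break → 10 h 44 min
Wed: 9:33 AM–5:15 PM = 7 h 42 min; less 30 min break → 7 h 12 min
Thu: 9:25 AM–5:03 PM = 7 h 38 min; less 30 min break → 7 h 8 min
Total: 10 h 44 min + 7 h 12 min + 7 h 8 min = 25 h 4 min.

25.07 hours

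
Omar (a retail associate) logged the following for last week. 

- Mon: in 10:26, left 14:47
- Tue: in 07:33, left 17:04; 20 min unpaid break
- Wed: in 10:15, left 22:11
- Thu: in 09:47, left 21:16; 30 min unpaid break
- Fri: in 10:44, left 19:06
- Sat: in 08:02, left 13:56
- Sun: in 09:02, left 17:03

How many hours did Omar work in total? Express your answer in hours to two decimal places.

Mon: 10:26–14:47 = 4 h 21 min
Tue: 07:33–17:04 = 9 h 31 min; less 20 min break → 9 h 11 min
Wed: 10:15–22:11 = 11 h 56 min
Thu: 09:47–21:16 = 11 h 29 min; less 30 min break → 10 h 59 min
Fri: 10:44–19:06 = 8 h 22 min
Sat: 08:02–13:56 = 5 h 54 min
Sun: 09:02–17:03 = 8 h 1 min
Total: 4 h 21 min + 9 h 11 min + 11 h 56 min + 10 h 59 min + 8 h 22 min + 5 h 54 min + 8 h 1 min = 58 h 44 min.

58.73 hours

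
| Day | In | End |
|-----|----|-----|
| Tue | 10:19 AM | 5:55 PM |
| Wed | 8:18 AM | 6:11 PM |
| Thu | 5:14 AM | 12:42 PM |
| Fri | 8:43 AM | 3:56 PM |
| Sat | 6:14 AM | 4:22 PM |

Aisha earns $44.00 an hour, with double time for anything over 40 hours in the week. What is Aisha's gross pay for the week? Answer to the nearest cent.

Tue: 10:19 AM–5:55 PM = 7 h 36 min
Wed: 8:18 AM–6:11 PM = 9 h 53 min
Thu: 5:14 AM–12:42 PM = 7 h 28 min
Fri: 8:43 AM–3:56 PM = 7 h 13 min
Sat: 6:14 AM–4:22 PM = 10 h 8 min
Total worked: 42 h 18 min = 2538 min.
Regular 40 h 0 min = 2400 min at $44.00/h; overtime 2 h 18 min = 138 min at $88.00/h.
Pay = (2400 × $44.00 + 138 × $88.00) ÷ 60 = $1962.40.

$1962.40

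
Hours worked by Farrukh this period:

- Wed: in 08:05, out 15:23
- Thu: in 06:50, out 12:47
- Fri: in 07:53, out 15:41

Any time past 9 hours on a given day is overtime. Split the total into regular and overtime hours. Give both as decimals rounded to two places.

Wed: 08:05–15:23 = 7 h 18 min
Thu: 06:50–12:47 = 5 h 57 min
Fri: 07:53–15:41 = 7 h 48 min
Wed reg 7 h 18 min / OT 0 h 0 min; Thu reg 5 h 57 min / OT 0 h 0 min; Fri reg 7 h 48 min / OT 0 h 0 min.
Totals: regular 21 h 3 min, overtime 0 h 0 min.

Regular 21.05 hours, overtime 0.00 hours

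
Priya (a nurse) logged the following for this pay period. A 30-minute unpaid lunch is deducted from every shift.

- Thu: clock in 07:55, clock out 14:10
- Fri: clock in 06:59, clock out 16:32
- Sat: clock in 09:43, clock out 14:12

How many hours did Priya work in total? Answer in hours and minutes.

Thu: 07:55–14:10 = 6 h 15 min; less 30 min break → 5 h 45 min
Fri: 06:59–16:32 = 9 h 33 min; less 30 min break → 9 h 3 min
Sat: 09:43–14:12 = 4 h 29 min; less 30 min break → 3 h 59 min
Total: 5 h 45 min + 9 h 3 min + 3 h 59 min = 18 h 47 min.

18 h 47 min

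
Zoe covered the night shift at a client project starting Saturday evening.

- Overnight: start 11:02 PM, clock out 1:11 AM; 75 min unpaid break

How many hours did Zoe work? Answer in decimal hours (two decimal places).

Overnight: 11:02 PM → midnight = 0 h 58 min; midnight → 1:11 AM = 1 h 11 min; span 2 h 9 min; less 75 min break → 0 h 54 min

0.90 hours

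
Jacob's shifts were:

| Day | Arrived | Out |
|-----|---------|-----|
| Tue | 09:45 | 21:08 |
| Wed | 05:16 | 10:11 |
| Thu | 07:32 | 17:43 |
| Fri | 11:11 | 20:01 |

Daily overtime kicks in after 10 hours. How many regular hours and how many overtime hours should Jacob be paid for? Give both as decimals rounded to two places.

Regular 33.75 hours, overtime 1.57 hours

Tue: 09:45–21:08 = 11 h 23 min
Wed: 05:16–10:11 = 4 h 55 min
Thu: 07:32–17:43 = 10 h 11 min
Fri: 11:11–20:01 = 8 h 50 min
Tue reg 10 h 0 min / OT 1 h 23 min; Wed reg 4 h 55 min / OT 0 h 0 min; Thu reg 10 h 0 min / OT 0 h 11 min; Fri reg 8 h 50 min / OT 0 h 0 min.
Totals: regular 33 h 45 min, overtime 1 h 34 min.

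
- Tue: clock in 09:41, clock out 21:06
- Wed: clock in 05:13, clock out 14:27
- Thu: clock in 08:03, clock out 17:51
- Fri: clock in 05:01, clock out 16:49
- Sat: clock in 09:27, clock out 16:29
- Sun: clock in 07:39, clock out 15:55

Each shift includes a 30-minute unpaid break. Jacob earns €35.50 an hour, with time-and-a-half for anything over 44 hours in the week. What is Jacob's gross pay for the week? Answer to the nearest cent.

€2123.79

Tue: 09:41–21:06 = 11 h 25 min; less 30 min break → 10 h 55 min
Wed: 05:13–14:27 = 9 h 14 min; less 30 min break → 8 h 44 min
Thu: 08:03–17:51 = 9 h 48 min; less 30 min break → 9 h 18 min
Fri: 05:01–16:49 = 11 h 48 min; less 30 min break → 11 h 18 min
Sat: 09:27–16:29 = 7 h 2 min; less 30 min break → 6 h 32 min
Sun: 07:39–15:55 = 8 h 16 min; less 30 min break → 7 h 46 min
Total worked: 54 h 33 min = 3273 min.
Regular 44 h 0 min = 2640 min at €35.50/h; overtime 10 h 33 min = 633 min at €53.25/h.
Pay = (2640 × €35.50 + 633 × €53.25) ÷ 60 = €2123.79.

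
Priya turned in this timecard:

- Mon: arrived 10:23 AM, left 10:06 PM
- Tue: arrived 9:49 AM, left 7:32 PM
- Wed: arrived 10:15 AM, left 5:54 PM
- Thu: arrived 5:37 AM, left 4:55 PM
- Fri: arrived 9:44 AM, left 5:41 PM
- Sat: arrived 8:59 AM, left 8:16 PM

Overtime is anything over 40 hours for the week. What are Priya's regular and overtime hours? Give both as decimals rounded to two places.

Regular 40.00 hours, overtime 19.62 hours

Mon: 10:23 AM–10:06 PM = 11 h 43 min
Tue: 9:49 AM–7:32 PM = 9 h 43 min
Wed: 10:15 AM–5:54 PM = 7 h 39 min
Thu: 5:37 AM–4:55 PM = 11 h 18 min
Fri: 9:44 AM–5:41 PM = 7 h 57 min
Sat: 8:59 AM–8:16 PM = 11 h 17 min
Total worked: 59 h 37 min = 59.62 h.
Threshold 40 h → overtime 19 h 37 min, regular 40 h 0 min.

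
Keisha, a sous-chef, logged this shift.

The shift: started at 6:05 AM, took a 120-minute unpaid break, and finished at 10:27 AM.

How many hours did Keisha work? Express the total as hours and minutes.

The shift: 6:05 AM–10:27 AM = 4 h 22 min; less 120 min break → 2 h 22 min

2 h 22 min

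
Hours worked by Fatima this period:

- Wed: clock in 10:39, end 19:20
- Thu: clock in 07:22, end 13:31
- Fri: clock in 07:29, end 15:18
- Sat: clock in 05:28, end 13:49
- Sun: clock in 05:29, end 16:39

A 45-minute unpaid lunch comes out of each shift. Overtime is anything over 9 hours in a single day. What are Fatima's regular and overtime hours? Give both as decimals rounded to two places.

Regular 37.00 hours, overtime 1.42 hours

Wed: 10:39–19:20 = 8 h 41 min; less 45 min break → 7 h 56 min
Thu: 07:22–13:31 = 6 h 9 min; less 45 min break → 5 h 24 min
Fri: 07:29–15:18 = 7 h 49 min; less 45 min break → 7 h 4 min
Sat: 05:28–13:49 = 8 h 21 min; less 45 min break → 7 h 36 min
Sun: 05:29–16:39 = 11 h 10 min; less 45 min break → 10 h 25 min
Wed reg 7 h 56 min / OT 0 h 0 min; Thu reg 5 h 24 min / OT 0 h 0 min; Fri reg 7 h 4 min / OT 0 h 0 min; Sat reg 7 h 36 min / OT 0 h 0 min; Sun reg 9 h 0 min / OT 1 h 25 min.
Totals: regular 37 h 0 min, overtime 1 h 25 min.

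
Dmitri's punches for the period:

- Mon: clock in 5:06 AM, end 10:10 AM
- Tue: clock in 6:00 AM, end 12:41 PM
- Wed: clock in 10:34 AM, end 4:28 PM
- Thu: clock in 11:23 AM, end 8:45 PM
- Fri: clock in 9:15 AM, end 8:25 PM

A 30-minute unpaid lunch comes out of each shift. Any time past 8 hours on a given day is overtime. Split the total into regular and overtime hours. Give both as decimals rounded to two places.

Regular 32.15 hours, overtime 3.53 hours

Mon: 5:06 AM–10:10 AM = 5 h 4 min; less 30 min break → 4 h 34 min
Tue: 6:00 AM–12:41 PM = 6 h 41 min; less 30 min break → 6 h 11 min
Wed: 10:34 AM–4:28 PM = 5 h 54 min; less 30 min break → 5 h 24 min
Thu: 11:23 AM–8:45 PM = 9 h 22 min; less 30 min break → 8 h 52 min
Fri: 9:15 AM–8:25 PM = 11 h 10 min; less 30 min break → 10 h 40 min
Mon reg 4 h 34 min / OT 0 h 0 min; Tue reg 6 h 11 min / OT 0 h 0 min; Wed reg 5 h 24 min / OT 0 h 0 min; Thu reg 8 h 0 min / OT 0 h 52 min; Fri reg 8 h 0 min / OT 2 h 40 min.
Totals: regular 32 h 9 min, overtime 3 h 32 min.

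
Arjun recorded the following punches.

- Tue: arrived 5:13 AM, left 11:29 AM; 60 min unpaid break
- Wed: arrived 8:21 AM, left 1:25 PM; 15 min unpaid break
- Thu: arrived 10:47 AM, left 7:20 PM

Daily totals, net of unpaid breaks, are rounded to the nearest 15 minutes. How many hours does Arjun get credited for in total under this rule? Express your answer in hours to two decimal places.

Tue: 5:13 AM–11:29 AM = 6 h 16 min − 60 min = 5 h 16 min → rounds to 5 h 15 min
Wed: 8:21 AM–1:25 PM = 5 h 4 min − 15 min = 4 h 49 min → rounds to 4 h 45 min
Thu: 10:47 AM–7:20 PM = 8 h 33 min → rounds to 8 h 30 min
Total credited: 18 h 30 min.

18.50 hours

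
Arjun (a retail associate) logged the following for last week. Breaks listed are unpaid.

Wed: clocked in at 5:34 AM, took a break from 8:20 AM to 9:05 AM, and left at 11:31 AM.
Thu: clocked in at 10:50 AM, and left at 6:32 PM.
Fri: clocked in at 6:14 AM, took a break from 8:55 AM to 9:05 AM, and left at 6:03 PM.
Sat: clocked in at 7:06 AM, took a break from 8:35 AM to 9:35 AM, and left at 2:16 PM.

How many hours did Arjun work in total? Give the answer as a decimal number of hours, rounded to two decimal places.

30.72 hours

Wed: 5:34 AM–11:31 AM = 5 h 57 min; less 45 min break → 5 h 12 min
Thu: 10:50 AM–6:32 PM = 7 h 42 min
Fri: 6:14 AM–6:03 PM = 11 h 49 min; less 10 min break → 11 h 39 min
Sat: 7:06 AM–2:16 PM = 7 h 10 min; less 60 min break → 6 h 10 min
Total: 5 h 12 min + 7 h 42 min + 11 h 39 min + 6 h 10 min = 30 h 43 min.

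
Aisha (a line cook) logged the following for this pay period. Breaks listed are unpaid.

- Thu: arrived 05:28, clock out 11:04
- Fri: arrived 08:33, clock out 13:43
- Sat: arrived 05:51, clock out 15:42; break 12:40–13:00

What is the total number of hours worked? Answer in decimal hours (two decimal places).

Thu: 05:28–11:04 = 5 h 36 min
Fri: 08:33–13:43 = 5 h 10 min
Sat: 05:51–15:42 = 9 h 51 min; less 20 min break → 9 h 31 min
Total: 5 h 36 min + 5 h 10 min + 9 h 31 min = 20 h 17 min.

20.28 hours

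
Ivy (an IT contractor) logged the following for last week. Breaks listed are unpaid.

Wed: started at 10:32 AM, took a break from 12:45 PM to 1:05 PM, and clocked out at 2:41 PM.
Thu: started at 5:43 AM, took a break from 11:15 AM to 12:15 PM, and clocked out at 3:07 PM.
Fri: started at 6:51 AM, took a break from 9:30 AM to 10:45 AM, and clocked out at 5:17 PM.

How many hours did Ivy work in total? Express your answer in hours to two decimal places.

Wed: 10:32 AM–2:41 PM = 4 h 9 min; less 20 min break → 3 h 49 min
Thu: 5:43 AM–3:07 PM = 9 h 24 min; less 60 min break → 8 h 24 min
Fri: 6:51 AM–5:17 PM = 10 h 26 min; less 75 min break → 9 h 11 min
Total: 3 h 49 min + 8 h 24 min + 9 h 11 min = 21 h 24 min.

21.40 hours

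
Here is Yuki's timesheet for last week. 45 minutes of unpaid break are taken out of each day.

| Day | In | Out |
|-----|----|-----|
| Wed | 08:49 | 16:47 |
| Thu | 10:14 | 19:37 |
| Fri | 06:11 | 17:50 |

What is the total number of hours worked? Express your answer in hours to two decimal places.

26.75 hours

Wed: 08:49–16:47 = 7 h 58 min; less 45 min break → 7 h 13 min
Thu: 10:14–19:37 = 9 h 23 min; less 45 min break → 8 h 38 min
Fri: 06:11–17:50 = 11 h 39 min; less 45 min break → 10 h 54 min
Total: 7 h 13 min + 8 h 38 min + 10 h 54 min = 26 h 45 min.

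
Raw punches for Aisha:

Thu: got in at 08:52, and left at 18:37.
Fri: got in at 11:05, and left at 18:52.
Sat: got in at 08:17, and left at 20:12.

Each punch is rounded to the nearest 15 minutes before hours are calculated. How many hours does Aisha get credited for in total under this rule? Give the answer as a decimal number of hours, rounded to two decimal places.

Thu: in 08:52→08:45, out 18:37→18:30; 9 h 45 min
Fri: in 11:05→11:00, out 18:52→18:45; 7 h 45 min
Sat: in 08:17→08:15, out 20:12→20:15; 12 h 0 min
Total credited: 29 h 30 min.

29.50 hours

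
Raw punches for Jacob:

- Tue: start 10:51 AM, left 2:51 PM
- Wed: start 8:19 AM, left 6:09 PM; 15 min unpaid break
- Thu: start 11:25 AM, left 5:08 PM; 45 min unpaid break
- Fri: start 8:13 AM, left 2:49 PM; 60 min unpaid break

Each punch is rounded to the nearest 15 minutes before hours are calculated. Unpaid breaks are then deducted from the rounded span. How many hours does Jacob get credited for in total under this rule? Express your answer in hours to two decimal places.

24.25 hours

Tue: in 10:51 AM→10:45 AM, out 2:51 PM→2:45 PM; 4 h 0 min
Wed: in 8:19 AM→8:15 AM, out 6:09 PM→6:15 PM; 10 h 0 min − 15 min = 9 h 45 min
Thu: in 11:25 AM→11:30 AM, out 5:08 PM→5:15 PM; 5 h 45 min − 45 min = 5 h 0 min
Fri: in 8:13 AM→8:15 AM, out 2:49 PM→2:45 PM; 6 h 30 min − 60 min = 5 h 30 min
Total credited: 24 h 15 min.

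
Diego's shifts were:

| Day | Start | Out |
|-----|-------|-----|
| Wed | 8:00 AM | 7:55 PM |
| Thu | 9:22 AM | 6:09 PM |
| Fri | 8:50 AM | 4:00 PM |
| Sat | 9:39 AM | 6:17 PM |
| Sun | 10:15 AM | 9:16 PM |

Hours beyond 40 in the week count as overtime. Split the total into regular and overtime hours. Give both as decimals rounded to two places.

Regular 40.00 hours, overtime 7.52 hours

Wed: 8:00 AM–7:55 PM = 11 h 55 min
Thu: 9:22 AM–6:09 PM = 8 h 47 min
Fri: 8:50 AM–4:00 PM = 7 h 10 min
Sat: 9:39 AM–6:17 PM = 8 h 38 min
Sun: 10:15 AM–9:16 PM = 11 h 1 min
Total worked: 47 h 31 min = 47.52 h.
Threshold 40 h → overtime 7 h 31 min, regular 40 h 0 min.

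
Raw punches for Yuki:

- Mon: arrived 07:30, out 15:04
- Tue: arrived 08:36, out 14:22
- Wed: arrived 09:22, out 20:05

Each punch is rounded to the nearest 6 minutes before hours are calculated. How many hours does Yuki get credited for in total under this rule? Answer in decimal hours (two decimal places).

24.10 hours

Mon: in 07:30→07:30, out 15:04→15:06; 7 h 36 min
Tue: in 08:36→08:36, out 14:22→14:24; 5 h 48 min
Wed: in 09:22→09:24, out 20:05→20:06; 10 h 42 min
Total credited: 24 h 6 min.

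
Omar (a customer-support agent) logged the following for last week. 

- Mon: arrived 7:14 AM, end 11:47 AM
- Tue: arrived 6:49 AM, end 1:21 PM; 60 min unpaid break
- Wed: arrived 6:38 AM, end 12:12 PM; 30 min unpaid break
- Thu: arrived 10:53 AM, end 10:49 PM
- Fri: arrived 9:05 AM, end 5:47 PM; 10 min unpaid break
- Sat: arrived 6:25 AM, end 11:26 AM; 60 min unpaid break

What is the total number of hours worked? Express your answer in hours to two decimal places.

39.63 hours

Mon: 7:14 AM–11:47 AM = 4 h 33 min
Tue: 6:49 AM–1:21 PM = 6 h 32 min; less 60 min break → 5 h 32 min
Wed: 6:38 AM–12:12 PM = 5 h 34 min; less 30 min break → 5 h 4 min
Thu: 10:53 AM–10:49 PM = 11 h 56 min
Fri: 9:05 AM–5:47 PM = 8 h 42 min; less 10 min break → 8 h 32 min
Sat: 6:25 AM–11:26 AM = 5 h 1 min; less 60 min break → 4 h 1 min
Total: 4 h 33 min + 5 h 32 min + 5 h 4 min + 11 h 56 min + 8 h 32 min + 4 h 1 min = 39 h 38 min.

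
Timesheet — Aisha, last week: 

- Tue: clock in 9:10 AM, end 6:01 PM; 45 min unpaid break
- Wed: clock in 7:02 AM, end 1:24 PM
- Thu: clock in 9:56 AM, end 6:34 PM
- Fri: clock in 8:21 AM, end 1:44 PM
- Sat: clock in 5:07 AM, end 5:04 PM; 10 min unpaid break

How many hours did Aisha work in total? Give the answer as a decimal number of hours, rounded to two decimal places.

Tue: 9:10 AM–6:01 PM = 8 h 51 min; less 45 min break → 8 h 6 min
Wed: 7:02 AM–1:24 PM = 6 h 22 min
Thu: 9:56 AM–6:34 PM = 8 h 38 min
Fri: 8:21 AM–1:44 PM = 5 h 23 min
Sat: 5:07 AM–5:04 PM = 11 h 57 min; less 10 min break → 11 h 47 min
Total: 8 h 6 min + 6 h 22 min + 8 h 38 min + 5 h 23 min + 11 h 47 min = 40 h 16 min.

40.27 hours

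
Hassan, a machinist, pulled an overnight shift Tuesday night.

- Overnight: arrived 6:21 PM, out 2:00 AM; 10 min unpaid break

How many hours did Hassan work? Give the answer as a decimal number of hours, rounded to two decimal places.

7.48 hours

Overnight: 6:21 PM → midnight = 5 h 39 min; midnight → 2:00 AM = 2 h 0 min; span 7 h 39 min; less 10 min break → 7 h 29 min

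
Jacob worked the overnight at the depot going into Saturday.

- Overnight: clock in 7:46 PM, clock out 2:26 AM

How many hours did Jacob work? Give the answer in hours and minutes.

Overnight: 7:46 PM → midnight = 4 h 14 min; midnight → 2:26 AM = 2 h 26 min; span 6 h 40 min

6 h 40 min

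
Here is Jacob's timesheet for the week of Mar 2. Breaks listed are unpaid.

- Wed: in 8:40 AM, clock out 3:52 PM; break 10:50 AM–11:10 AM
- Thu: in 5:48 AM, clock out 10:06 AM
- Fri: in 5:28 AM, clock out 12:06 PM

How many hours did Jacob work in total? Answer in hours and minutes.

Wed: 8:40 AM–3:52 PM = 7 h 12 min; less 20 min break → 6 h 52 min
Thu: 5:48 AM–10:06 AM = 4 h 18 min
Fri: 5:28 AM–12:06 PM = 6 h 38 min
Total: 6 h 52 min + 4 h 18 min + 6 h 38 min = 17 h 48 min.

17 h 48 min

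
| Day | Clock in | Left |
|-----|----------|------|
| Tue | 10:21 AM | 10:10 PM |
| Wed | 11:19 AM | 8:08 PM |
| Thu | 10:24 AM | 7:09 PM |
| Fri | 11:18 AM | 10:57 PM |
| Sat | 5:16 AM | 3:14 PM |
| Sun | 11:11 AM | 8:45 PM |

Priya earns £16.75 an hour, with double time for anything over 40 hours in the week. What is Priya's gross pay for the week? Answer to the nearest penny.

£1358.98

Tue: 10:21 AM–10:10 PM = 11 h 49 min
Wed: 11:19 AM–8:08 PM = 8 h 49 min
Thu: 10:24 AM–7:09 PM = 8 h 45 min
Fri: 11:18 AM–10:57 PM = 11 h 39 min
Sat: 5:16 AM–3:14 PM = 9 h 58 min
Sun: 11:11 AM–8:45 PM = 9 h 34 min
Total worked: 60 h 34 min = 3634 min.
Regular 40 h 0 min = 2400 min at £16.75/h; overtime 20 h 34 min = 1234 min at £33.50/h.
Pay = (2400 × £16.75 + 1234 × £33.50) ÷ 60 = £1358.98.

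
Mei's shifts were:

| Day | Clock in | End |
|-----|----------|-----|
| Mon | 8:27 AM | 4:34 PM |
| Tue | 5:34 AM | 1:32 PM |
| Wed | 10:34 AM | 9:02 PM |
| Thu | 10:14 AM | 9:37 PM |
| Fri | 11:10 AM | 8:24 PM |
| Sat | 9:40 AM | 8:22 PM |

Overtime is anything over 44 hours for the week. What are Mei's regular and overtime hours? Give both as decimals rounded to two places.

Regular 44.00 hours, overtime 13.87 hours

Mon: 8:27 AM–4:34 PM = 8 h 7 min
Tue: 5:34 AM–1:32 PM = 7 h 58 min
Wed: 10:34 AM–9:02 PM = 10 h 28 min
Thu: 10:14 AM–9:37 PM = 11 h 23 min
Fri: 11:10 AM–8:24 PM = 9 h 14 min
Sat: 9:40 AM–8:22 PM = 10 h 42 min
Total worked: 57 h 52 min = 57.87 h.
Threshold 44 h → overtime 13 h 52 min, regular 44 h 0 min.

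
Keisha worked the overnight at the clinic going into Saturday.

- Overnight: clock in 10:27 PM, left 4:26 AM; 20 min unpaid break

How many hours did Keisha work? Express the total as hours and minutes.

Overnight: 10:27 PM → midnight = 1 h 33 min; midnight → 4:26 AM = 4 h 26 min; span 5 h 59 min; less 20 min break → 5 h 39 min

5 h 39 min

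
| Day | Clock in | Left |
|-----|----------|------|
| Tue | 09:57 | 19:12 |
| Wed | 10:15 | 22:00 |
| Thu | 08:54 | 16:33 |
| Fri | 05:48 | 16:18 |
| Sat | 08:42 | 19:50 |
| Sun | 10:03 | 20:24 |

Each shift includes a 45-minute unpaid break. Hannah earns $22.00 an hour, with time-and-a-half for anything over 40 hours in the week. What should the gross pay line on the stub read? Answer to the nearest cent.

$1412.40

Tue: 09:57–19:12 = 9 h 15 min; less 45 min break → 8 h 30 min
Wed: 10:15–22:00 = 11 h 45 min; less 45 min break → 11 h 0 min
Thu: 08:54–16:33 = 7 h 39 min; less 45 min break → 6 h 54 min
Fri: 05:48–16:18 = 10 h 30 min; less 45 min break → 9 h 45 min
Sat: 08:42–19:50 = 11 h 8 min; less 45 min break → 10 h 23 min
Sun: 10:03–20:24 = 10 h 21 min; less 45 min break → 9 h 36 min
Total worked: 56 h 8 min = 3368 min.
Regular 40 h 0 min = 2400 min at $22.00/h; overtime 16 h 8 min = 968 min at $33.00/h.
Pay = (2400 × $22.00 + 968 × $33.00) ÷ 60 = $1412.40.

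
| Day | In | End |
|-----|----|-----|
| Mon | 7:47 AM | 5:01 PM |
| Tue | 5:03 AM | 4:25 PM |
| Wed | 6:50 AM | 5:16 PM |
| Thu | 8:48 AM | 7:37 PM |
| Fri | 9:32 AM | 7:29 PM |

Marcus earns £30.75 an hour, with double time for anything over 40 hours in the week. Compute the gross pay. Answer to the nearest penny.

Mon: 7:47 AM–5:01 PM = 9 h 14 min
Tue: 5:03 AM–4:25 PM = 11 h 22 min
Wed: 6:50 AM–5:16 PM = 10 h 26 min
Thu: 8:48 AM–7:37 PM = 10 h 49 min
Fri: 9:32 AM–7:29 PM = 9 h 57 min
Total worked: 51 h 48 min = 3108 min.
Regular 40 h 0 min = 2400 min at £30.75/h; overtime 11 h 48 min = 708 min at £61.50/h.
Pay = (2400 × £30.75 + 708 × £61.50) ÷ 60 = £1955.70.

£1955.70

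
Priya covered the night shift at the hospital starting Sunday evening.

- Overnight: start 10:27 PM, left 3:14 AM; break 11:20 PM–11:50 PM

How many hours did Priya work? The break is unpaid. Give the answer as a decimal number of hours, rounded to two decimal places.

4.28 hours

Overnight: 10:27 PM → midnight = 1 h 33 min; midnight → 3:14 AM = 3 h 14 min; span 4 h 47 min; less 30 min break → 4 h 17 min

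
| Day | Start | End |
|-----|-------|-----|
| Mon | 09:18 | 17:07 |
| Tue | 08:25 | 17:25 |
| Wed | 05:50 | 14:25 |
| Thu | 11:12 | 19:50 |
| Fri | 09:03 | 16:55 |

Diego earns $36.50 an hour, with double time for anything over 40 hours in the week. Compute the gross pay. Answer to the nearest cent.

$1598.70

Mon: 09:18–17:07 = 7 h 49 min
Tue: 08:25–17:25 = 9 h 0 min
Wed: 05:50–14:25 = 8 h 35 min
Thu: 11:12–19:50 = 8 h 38 min
Fri: 09:03–16:55 = 7 h 52 min
Total worked: 41 h 54 min = 2514 min.
Regular 40 h 0 min = 2400 min at $36.50/h; overtime 1 h 54 min = 114 min at $73.00/h.
Pay = (2400 × $36.50 + 114 × $73.00) ÷ 60 = $1598.70.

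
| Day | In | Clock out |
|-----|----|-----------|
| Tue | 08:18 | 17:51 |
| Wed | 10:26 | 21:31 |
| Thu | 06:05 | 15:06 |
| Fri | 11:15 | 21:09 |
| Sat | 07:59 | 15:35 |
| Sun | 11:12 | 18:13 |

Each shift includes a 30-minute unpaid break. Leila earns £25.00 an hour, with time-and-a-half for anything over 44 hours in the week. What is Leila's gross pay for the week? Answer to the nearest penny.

£1368.75

Tue: 08:18–17:51 = 9 h 33 min; less 30 min break → 9 h 3 min
Wed: 10:26–21:31 = 11 h 5 min; less 30 min break → 10 h 35 min
Thu: 06:05–15:06 = 9 h 1 min; less 30 min break → 8 h 31 min
Fri: 11:15–21:09 = 9 h 54 min; less 30 min break → 9 h 24 min
Sat: 07:59–15:35 = 7 h 36 min; less 30 min break → 7 h 6 min
Sun: 11:12–18:13 = 7 h 1 min; less 30 min break → 6 h 31 min
Total worked: 51 h 10 min = 3070 min.
Regular 44 h 0 min = 2640 min at £25.00/h; overtime 7 h 10 min = 430 min at £37.50/h.
Pay = (2640 × £25.00 + 430 × £37.50) ÷ 60 = £1368.75.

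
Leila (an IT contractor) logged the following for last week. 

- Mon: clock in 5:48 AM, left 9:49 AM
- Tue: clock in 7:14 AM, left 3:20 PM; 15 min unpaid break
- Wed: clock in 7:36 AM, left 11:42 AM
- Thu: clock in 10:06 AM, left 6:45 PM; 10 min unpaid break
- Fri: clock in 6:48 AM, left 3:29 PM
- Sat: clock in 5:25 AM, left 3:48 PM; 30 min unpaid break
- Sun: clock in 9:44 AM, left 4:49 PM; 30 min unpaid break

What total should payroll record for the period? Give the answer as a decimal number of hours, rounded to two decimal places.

Mon: 5:48 AM–9:49 AM = 4 h 1 min
Tue: 7:14 AM–3:20 PM = 8 h 6 min; less 15 min break → 7 h 51 min
Wed: 7:36 AM–11:42 AM = 4 h 6 min
Thu: 10:06 AM–6:45 PM = 8 h 39 min; less 10 min break → 8 h 29 min
Fri: 6:48 AM–3:29 PM = 8 h 41 min
Sat: 5:25 AM–3:48 PM = 10 h 23 min; less 30 min break → 9 h 53 min
Sun: 9:44 AM–4:49 PM = 7 h 5 min; less 30 min break → 6 h 35 min
Total: 4 h 1 min + 7 h 51 min + 4 h 6 min + 8 h 29 min + 8 h 41 min + 9 h 53 min + 6 h 35 min = 49 h 36 min.

49.60 hours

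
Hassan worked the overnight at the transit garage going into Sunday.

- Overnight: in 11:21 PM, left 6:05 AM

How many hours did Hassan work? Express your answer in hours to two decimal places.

6.73 hours

Overnight: 11:21 PM → midnight = 0 h 39 min; midnight → 6:05 AM = 6 h 5 min; span 6 h 44 min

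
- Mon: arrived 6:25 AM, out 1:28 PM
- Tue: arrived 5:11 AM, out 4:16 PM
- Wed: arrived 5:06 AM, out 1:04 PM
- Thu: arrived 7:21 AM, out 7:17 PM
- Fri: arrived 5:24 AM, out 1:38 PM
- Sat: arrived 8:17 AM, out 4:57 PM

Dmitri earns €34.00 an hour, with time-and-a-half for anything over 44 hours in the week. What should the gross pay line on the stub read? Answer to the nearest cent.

€2053.60

Mon: 6:25 AM–1:28 PM = 7 h 3 min
Tue: 5:11 AM–4:16 PM = 11 h 5 min
Wed: 5:06 AM–1:04 PM = 7 h 58 min
Thu: 7:21 AM–7:17 PM = 11 h 56 min
Fri: 5:24 AM–1:38 PM = 8 h 14 min
Sat: 8:17 AM–4:57 PM = 8 h 40 min
Total worked: 54 h 56 min = 3296 min.
Regular 44 h 0 min = 2640 min at €34.00/h; overtime 10 h 56 min = 656 min at €51.00/h.
Pay = (2640 × €34.00 + 656 × €51.00) ÷ 60 = €2053.60.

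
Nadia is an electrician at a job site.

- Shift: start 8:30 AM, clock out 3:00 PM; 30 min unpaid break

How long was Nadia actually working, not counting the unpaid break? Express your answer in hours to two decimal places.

Shift: 8:30 AM–3:00 PM = 6 h 30 min; less 30 min break → 6 h 0 min

6.00 hours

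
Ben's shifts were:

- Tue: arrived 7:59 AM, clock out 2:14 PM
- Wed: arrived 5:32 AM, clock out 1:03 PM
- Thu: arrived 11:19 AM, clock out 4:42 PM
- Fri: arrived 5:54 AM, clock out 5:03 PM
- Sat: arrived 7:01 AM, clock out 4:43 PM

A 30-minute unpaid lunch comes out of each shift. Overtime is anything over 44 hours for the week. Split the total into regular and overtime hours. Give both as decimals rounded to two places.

Regular 37.50 hours, overtime 0.00 hours

Tue: 7:59 AM–2:14 PM = 6 h 15 min; less 30 min break → 5 h 45 min
Wed: 5:32 AM–1:03 PM = 7 h 31 min; less 30 min break → 7 h 1 min
Thu: 11:19 AM–4:42 PM = 5 h 23 min; less 30 min break → 4 h 53 min
Fri: 5:54 AM–5:03 PM = 11 h 9 min; less 30 min break → 10 h 39 min
Sat: 7:01 AM–4:43 PM = 9 h 42 min; less 30 min break → 9 h 12 min
Total worked: 37 h 30 min = 37.50 h.
Threshold 44 h → overtime 0 h 0 min, regular 37 h 30 min.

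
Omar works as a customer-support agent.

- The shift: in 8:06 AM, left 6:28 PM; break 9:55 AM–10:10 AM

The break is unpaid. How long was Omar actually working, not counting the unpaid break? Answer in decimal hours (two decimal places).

10.12 hours

The shift: 8:06 AM–6:28 PM = 10 h 22 min; less 15 min break → 10 h 7 min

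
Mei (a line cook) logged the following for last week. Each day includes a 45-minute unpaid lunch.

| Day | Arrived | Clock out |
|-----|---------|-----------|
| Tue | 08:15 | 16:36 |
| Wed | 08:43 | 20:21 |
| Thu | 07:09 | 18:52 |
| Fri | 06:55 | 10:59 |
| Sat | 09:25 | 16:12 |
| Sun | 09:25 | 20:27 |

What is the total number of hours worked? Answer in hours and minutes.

Tue: 08:15–16:36 = 8 h 21 min; less 45 min break → 7 h 36 min
Wed: 08:43–20:21 = 11 h 38 min; less 45 min break → 10 h 53 min
Thu: 07:09–18:52 = 11 h 43 min; less 45 min break → 10 h 58 min
Fri: 06:55–10:59 = 4 h 4 min; less 45 min break → 3 h 19 min
Sat: 09:25–16:12 = 6 h 47 min; less 45 min break → 6 h 2 min
Sun: 09:25–20:27 = 11 h 2 min; less 45 min break → 10 h 17 min
Total: 7 h 36 min + 10 h 53 min + 10 h 58 min + 3 h 19 min + 6 h 2 min + 10 h 17 min = 49 h 5 min.

49 h 5 min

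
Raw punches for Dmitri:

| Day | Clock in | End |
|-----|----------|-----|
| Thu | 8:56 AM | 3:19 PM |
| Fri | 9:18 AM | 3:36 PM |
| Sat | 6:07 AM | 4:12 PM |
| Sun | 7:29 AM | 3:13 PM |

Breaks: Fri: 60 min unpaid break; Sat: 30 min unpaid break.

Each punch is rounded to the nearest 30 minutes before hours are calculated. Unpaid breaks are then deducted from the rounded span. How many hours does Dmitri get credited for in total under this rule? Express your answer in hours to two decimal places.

28.50 hours

Thu: in 8:56 AM→9:00 AM, out 3:19 PM→3:30 PM; 6 h 30 min
Fri: in 9:18 AM→9:30 AM, out 3:36 PM→3:30 PM; 6 h 0 min − 60 min = 5 h 0 min
Sat: in 6:07 AM→6:00 AM, out 4:12 PM→4:00 PM; 10 h 0 min − 30 min = 9 h 30 min
Sun: in 7:29 AM→7:30 AM, out 3:13 PM→3:00 PM; 7 h 30 min
Total credited: 28 h 30 min.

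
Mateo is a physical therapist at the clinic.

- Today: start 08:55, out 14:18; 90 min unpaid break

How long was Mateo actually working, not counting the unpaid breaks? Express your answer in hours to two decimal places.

Today: 08:55–14:18 = 5 h 23 min; less 90 min break → 3 h 53 min

3.88 hours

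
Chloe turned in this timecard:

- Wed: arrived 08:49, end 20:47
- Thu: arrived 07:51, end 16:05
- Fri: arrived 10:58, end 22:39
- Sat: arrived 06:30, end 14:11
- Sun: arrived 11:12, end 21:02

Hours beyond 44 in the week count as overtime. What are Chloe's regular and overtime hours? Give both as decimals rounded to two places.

Regular 44.00 hours, overtime 5.40 hours

Wed: 08:49–20:47 = 11 h 58 min
Thu: 07:51–16:05 = 8 h 14 min
Fri: 10:58–22:39 = 11 h 41 min
Sat: 06:30–14:11 = 7 h 41 min
Sun: 11:12–21:02 = 9 h 50 min
Total worked: 49 h 24 min = 49.40 h.
Threshold 44 h → overtime 5 h 24 min, regular 44 h 0 min.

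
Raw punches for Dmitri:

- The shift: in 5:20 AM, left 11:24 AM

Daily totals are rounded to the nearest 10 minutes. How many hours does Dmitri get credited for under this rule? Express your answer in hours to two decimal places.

6.00 hours

The shift: 5:20 AM–11:24 AM = 6 h 4 min → rounds to 6 h 0 min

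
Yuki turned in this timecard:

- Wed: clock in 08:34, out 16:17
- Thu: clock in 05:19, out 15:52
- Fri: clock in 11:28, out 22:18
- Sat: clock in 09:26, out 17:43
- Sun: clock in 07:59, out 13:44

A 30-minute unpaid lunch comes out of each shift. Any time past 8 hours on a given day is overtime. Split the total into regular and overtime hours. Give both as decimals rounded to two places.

Regular 36.25 hours, overtime 4.38 hours

Wed: 08:34–16:17 = 7 h 43 min; less 30 min break → 7 h 13 min
Thu: 05:19–15:52 = 10 h 33 min; less 30 min break → 10 h 3 min
Fri: 11:28–22:18 = 10 h 50 min; less 30 min break → 10 h 20 min
Sat: 09:26–17:43 = 8 h 17 min; less 30 min break → 7 h 47 min
Sun: 07:59–13:44 = 5 h 45 min; less 30 min break → 5 h 15 min
Wed reg 7 h 13 min / OT 0 h 0 min; Thu reg 8 h 0 min / OT 2 h 3 min; Fri reg 8 h 0 min / OT 2 h 20 min; Sat reg 7 h 47 min / OT 0 h 0 min; Sun reg 5 h 15 min / OT 0 h 0 min.
Totals: regular 36 h 15 min, overtime 4 h 23 min.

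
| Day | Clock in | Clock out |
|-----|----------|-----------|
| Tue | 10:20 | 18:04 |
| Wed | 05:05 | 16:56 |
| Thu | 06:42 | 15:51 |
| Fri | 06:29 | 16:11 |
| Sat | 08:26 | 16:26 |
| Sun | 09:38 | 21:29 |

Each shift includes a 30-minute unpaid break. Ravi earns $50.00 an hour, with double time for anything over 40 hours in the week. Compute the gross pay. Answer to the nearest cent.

$3528.33

Tue: 10:20–18:04 = 7 h 44 min; less 30 min break → 7 h 14 min
Wed: 05:05–16:56 = 11 h 51 min; less 30 min break → 11 h 21 min
Thu: 06:42–15:51 = 9 h 9 min; less 30 min break → 8 h 39 min
Fri: 06:29–16:11 = 9 h 42 min; less 30 min break → 9 h 12 min
Sat: 08:26–16:26 = 8 h 0 min; less 30 min break → 7 h 30 min
Sun: 09:38–21:29 = 11 h 51 min; less 30 min break → 11 h 21 min
Total worked: 55 h 17 min = 3317 min.
Regular 40 h 0 min = 2400 min at $50.00/h; overtime 15 h 17 min = 917 min at $100.00/h.
Pay = (2400 × $50.00 + 917 × $100.00) ÷ 60 = $3528.33.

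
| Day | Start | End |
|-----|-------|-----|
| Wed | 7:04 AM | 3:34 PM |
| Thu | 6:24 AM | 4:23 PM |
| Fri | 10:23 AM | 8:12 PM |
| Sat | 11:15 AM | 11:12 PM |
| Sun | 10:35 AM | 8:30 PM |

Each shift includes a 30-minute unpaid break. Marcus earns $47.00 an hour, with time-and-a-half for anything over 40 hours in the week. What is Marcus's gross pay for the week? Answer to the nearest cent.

Wed: 7:04 AM–3:34 PM = 8 h 30 min; less 30 min break → 8 h 0 min
Thu: 6:24 AM–4:23 PM = 9 h 59 min; less 30 min break → 9 h 29 min
Fri: 10:23 AM–8:12 PM = 9 h 49 min; less 30 min break → 9 h 19 min
Sat: 11:15 AM–11:12 PM = 11 h 57 min; less 30 min break → 11 h 27 min
Sun: 10:35 AM–8:30 PM = 9 h 55 min; less 30 min break → 9 h 25 min
Total worked: 47 h 40 min = 2860 min.
Regular 40 h 0 min = 2400 min at $47.00/h; overtime 7 h 40 min = 460 min at $70.50/h.
Pay = (2400 × $47.00 + 460 × $70.50) ÷ 60 = $2420.50.

$2420.50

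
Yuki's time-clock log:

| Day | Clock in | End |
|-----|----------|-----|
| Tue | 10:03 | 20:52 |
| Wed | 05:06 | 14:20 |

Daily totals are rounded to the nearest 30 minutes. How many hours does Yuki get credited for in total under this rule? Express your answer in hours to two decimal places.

Tue: 10:03–20:52 = 10 h 49 min → rounds to 11 h 0 min
Wed: 05:06–14:20 = 9 h 14 min → rounds to 9 h 0 min
Total credited: 20 h 0 min.

20.00 hours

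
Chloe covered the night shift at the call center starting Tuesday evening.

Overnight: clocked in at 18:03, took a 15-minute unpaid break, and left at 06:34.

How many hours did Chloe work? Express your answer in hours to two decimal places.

Overnight: 18:03 → midnight = 5 h 57 min; midnight → 06:34 = 6 h 34 min; span 12 h 31 min; less 15 min break → 12 h 16 min

12.27 hours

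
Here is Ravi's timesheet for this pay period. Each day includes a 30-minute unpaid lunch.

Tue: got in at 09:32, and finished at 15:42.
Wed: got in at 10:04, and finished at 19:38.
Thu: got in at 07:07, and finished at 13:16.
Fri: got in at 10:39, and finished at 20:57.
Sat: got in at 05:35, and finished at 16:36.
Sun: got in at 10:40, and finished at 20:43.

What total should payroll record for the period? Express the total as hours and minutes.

Tue: 09:32–15:42 = 6 h 10 min; less 30 min break → 5 h 40 min
Wed: 10:04–19:38 = 9 h 34 min; less 30 min break → 9 h 4 min
Thu: 07:07–13:16 = 6 h 9 min; less 30 min break → 5 h 39 min
Fri: 10:39–20:57 = 10 h 18 min; less 30 min break → 9 h 48 min
Sat: 05:35–16:36 = 11 h 1 min; less 30 min break → 10 h 31 min
Sun: 10:40–20:43 = 10 h 3 min; less 30 min break → 9 h 33 min
Total: 5 h 40 min + 9 h 4 min + 5 h 39 min + 9 h 48 min + 10 h 31 min + 9 h 33 min = 50 h 15 min.

50 h 15 min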